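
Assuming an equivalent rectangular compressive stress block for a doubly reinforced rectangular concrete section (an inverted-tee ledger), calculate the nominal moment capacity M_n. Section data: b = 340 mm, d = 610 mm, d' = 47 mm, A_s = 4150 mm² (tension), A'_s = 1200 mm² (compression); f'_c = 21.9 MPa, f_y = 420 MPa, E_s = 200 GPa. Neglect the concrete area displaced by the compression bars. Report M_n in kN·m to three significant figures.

M_n ≈ 918 kN·m

Assume both tension and compression steel yield.
Net tension couple steel: A_s − A'_s = 2950 mm².
a = (A_s − A'_s) f_y / (0.85 f'_c b) = 1239000/(0.85 × 21.9 × 340) = 195.76 mm.
c = a/β₁ = 195.76/0.85 = 230.31 mm; ε'_s = 0.003(c − d')/c = 0.0024 ≥ f_y/E_s = 0.0021, so compression steel does yield.
M_n = (A_s − A'_s) f_y (d − a/2) + A'_s f_y (d − d') = [1239000 × (610 − 97.88) + 504000 × (610 − 47)] × 10⁻⁶ = 634.52 + 283.75 = 918.27 kN·m.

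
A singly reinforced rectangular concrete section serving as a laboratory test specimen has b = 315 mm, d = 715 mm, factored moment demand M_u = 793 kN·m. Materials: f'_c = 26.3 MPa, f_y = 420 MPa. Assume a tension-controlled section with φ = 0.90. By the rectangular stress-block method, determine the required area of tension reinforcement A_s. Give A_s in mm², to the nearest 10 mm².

A_s ≈ 3420 mm²

M_n = M_u/φ = 793/0.90 = 881.111 kN·m.
With M_n = 0.85 f'_c a b (d − a/2), solve the quadratic for a:
a = d − √(d² − 2M_n/(0.85 f'_c b)) = 715 − √(715² − 2 × 881.111×10⁶/(0.85 × 26.3 × 315)) = 204.14 mm.
A_s = 0.85 f'_c a b / f_y = 0.85 × 26.3 × 204.14 × 315 / 420 = 3422.7 mm².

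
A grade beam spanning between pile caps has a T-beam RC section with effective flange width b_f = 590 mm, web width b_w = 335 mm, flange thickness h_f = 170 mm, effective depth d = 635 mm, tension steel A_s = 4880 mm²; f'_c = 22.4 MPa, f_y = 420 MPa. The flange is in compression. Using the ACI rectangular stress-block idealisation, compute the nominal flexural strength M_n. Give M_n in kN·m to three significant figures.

M_n ≈ 1110 kN·m

Tension: T = A_s f_y = 4880 × 420 = 2049600 N.
Try a within the flange: a = T/(0.85 f'_c b_f) = 2049600/(0.85 × 22.4 × 590) = 182.45 mm.
a = 182.45 > h_f = 170 mm: the block extends into the web. Split into flange-overhang and web parts.
C_f = 0.85 f'_c (b_f − b_w) h_f = 0.85 × 22.4 × (590 − 335) × 170 = 825384 N.
Remaining web compression depth: a_w = (T − C_f)/(0.85 f'_c b_w) = (2049600 − 825384)/(0.85 × 22.4 × 335) = 191.93 mm.
M_n = C_f(d − h_f/2) + (T − C_f)(d − a_w/2) = 825384 × (635 − 85) + 1224216 × (635 − 95.965) = 453.96 + 659.90 = 1113.86 × 10⁶ N·mm.
M_n = 1113.86 kN·m.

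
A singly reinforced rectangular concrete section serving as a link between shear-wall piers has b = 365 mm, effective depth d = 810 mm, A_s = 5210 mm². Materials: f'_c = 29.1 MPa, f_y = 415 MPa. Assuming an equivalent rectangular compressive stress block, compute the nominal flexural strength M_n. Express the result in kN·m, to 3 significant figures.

M_n ≈ 1490 kN·m

T = A_s f_y = 5210 × 415 = 2162150 N = 2162.15 kN.
From C = T: a = T/(0.85 f'_c b) = 2162150/(0.85 × 29.1 × 365) = 239.49 mm.
M_n = T(d − a/2) = 2162.15 kN × (810 − 119.745) mm = 1492.43 kN·m.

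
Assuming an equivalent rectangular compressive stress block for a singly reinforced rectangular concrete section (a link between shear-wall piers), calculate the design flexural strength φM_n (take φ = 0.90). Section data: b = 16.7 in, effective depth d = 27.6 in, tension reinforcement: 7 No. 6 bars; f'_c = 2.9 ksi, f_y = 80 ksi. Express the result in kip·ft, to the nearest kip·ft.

A_s = 7 × 0.44 = 3.08 in².
T = A_s f_y = 3.08 × 80 = 246.4 kips.
a = T/(0.85 f'_c b) = 246.4/(0.85 × 2.9 × 16.7) = 5.986 in.
M_n = T(d − a/2) = 246.4 × (27.6 − 2.993) = 6063.2 kip·in = 6063.2/12 = 505.27 kip·ft.
φM_n = 0.90 × 505.27 = 454.74 kip·ft.

φM_n ≈ 455 kip·ft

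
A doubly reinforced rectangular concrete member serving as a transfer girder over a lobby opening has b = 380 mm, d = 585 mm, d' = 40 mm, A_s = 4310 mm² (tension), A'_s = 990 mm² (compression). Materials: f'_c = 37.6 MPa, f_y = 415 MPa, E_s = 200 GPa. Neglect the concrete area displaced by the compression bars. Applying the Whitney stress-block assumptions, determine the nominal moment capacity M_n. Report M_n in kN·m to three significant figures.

M_n ≈ 952 kN·m

Assume both tension and compression steel yield.
Net tension couple steel: A_s − A'_s = 3320 mm².
a = (A_s − A'_s) f_y / (0.85 f'_c b) = 1377800/(0.85 × 37.6 × 380) = 113.45 mm.
c = a/β₁ = 113.45/0.781 = 145.26 mm; ε'_s = 0.003(c − d')/c = 0.0022 ≥ f_y/E_s = 0.0021, so compression steel does yield.
M_n = (A_s − A'_s) f_y (d − a/2) + A'_s f_y (d − d') = [1377800 × (585 − 56.725) + 410850 × (585 − 40)] × 10⁻⁶ = 727.86 + 223.91 = 951.77 kN·m.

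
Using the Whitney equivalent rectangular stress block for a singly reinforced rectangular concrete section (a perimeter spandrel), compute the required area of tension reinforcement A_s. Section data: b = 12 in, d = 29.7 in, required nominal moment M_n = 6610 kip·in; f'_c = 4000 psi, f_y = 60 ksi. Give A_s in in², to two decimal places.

From M_n = 0.85 f'_c a b (d − a/2):
a = d − √(d² − 2M_n/(0.85 f'_c b)) = 29.7 − √(29.7² − 2 × 6610/(0.85 × 4 × 12)) = 6.076 in.
A_s = 0.85 f'_c a b / f_y = 0.85 × 4 × 6.076 × 12 / 60 = 4.132 in².

A_s ≈ 4.13 in²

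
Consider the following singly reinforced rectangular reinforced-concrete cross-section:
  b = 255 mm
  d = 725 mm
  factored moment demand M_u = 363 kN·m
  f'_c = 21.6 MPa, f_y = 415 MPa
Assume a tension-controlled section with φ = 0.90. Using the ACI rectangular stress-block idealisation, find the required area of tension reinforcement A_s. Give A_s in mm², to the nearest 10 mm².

A_s ≈ 1470 mm²

M_n = M_u/φ = 363/0.90 = 403.333 kN·m.
With M_n = 0.85 f'_c a b (d − a/2), solve the quadratic for a:
a = d − √(d² − 2M_n/(0.85 f'_c b)) = 725 − √(725² − 2 × 403.333×10⁶/(0.85 × 21.6 × 255)) = 130.59 mm.
A_s = 0.85 f'_c a b / f_y = 0.85 × 21.6 × 130.59 × 255 / 415 = 1473.2 mm².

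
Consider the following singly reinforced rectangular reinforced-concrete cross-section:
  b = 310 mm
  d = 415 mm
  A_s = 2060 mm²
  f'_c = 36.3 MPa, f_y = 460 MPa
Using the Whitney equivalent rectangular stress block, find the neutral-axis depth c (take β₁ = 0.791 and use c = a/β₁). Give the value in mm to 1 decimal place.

T = A_s f_y = 2060 × 460 = 947600 N = 947.6 kN.
Setting C = 0.85 f'_c a b equal to T: a = 947600/(0.85 × 36.3 × 310) = 99.069 mm.
With β₁ = 0.791, c = a/β₁ = 99.069/0.791 = 125.2 mm.

c ≈ 125.2 mm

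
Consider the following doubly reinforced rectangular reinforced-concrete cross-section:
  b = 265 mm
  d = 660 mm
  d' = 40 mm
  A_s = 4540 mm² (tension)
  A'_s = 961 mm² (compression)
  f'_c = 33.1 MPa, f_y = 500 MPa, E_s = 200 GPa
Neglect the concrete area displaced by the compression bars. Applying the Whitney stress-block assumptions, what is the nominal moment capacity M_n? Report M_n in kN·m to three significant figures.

M_n ≈ 1260 kN·m

Assume both tension and compression steel yield.
Net tension couple steel: A_s − A'_s = 3579 mm².
a = (A_s − A'_s) f_y / (0.85 f'_c b) = 1789500/(0.85 × 33.1 × 265) = 240.02 mm.
c = a/β₁ = 240.02/0.814 = 294.86 mm; ε'_s = 0.003(c − d')/c = 0.0026 ≥ f_y/E_s = 0.0025, so compression steel does yield.
M_n = (A_s − A'_s) f_y (d − a/2) + A'_s f_y (d − d') = [1789500 × (660 − 120.01) + 480500 × (660 − 40)] × 10⁻⁶ = 966.31 + 297.91 = 1264.22 kN·m.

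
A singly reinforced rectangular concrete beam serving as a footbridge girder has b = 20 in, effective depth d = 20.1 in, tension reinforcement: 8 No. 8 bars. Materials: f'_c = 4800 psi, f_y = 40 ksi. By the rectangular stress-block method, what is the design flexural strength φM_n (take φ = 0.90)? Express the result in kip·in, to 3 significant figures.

φM_n ≈ 4220 kip·in

A_s = 8 × 0.79 = 6.32 in².
T = A_s f_y = 6.32 × 40 = 252.8 kips.
a = T/(0.85 f'_c b) = 252.8/(0.85 × 4.8 × 20) = 3.098 in.
M_n = T(d − a/2) = 252.8 × (20.1 − 1.549) = 4689.7 kip·in.
φM_n = 0.90 × 4689.7 = 4220.7 kip·in.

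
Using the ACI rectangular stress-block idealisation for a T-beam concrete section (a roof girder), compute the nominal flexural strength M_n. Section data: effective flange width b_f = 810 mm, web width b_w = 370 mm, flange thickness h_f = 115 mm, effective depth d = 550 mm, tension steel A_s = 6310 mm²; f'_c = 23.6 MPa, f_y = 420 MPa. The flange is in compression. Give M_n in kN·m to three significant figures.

Tension: T = A_s f_y = 6310 × 420 = 2650200 N.
Try a within the flange: a = T/(0.85 f'_c b_f) = 2650200/(0.85 × 23.6 × 810) = 163.10 mm.
a = 163.10 > h_f = 115 mm: the block extends into the web. Split into flange-overhang and web parts.
C_f = 0.85 f'_c (b_f − b_w) h_f = 0.85 × 23.6 × (810 − 370) × 115 = 1015036 N.
Remaining web compression depth: a_w = (T − C_f)/(0.85 f'_c b_w) = (2650200 − 1015036)/(0.85 × 23.6 × 370) = 220.31 mm.
M_n = C_f(d − h_f/2) + (T − C_f)(d − a_w/2) = 1015036 × (550 − 57.5) + 1635164 × (550 − 110.155) = 499.91 + 719.22 = 1219.13 × 10⁶ N·mm.
M_n = 1219.13 kN·m.

M_n ≈ 1220 kN·m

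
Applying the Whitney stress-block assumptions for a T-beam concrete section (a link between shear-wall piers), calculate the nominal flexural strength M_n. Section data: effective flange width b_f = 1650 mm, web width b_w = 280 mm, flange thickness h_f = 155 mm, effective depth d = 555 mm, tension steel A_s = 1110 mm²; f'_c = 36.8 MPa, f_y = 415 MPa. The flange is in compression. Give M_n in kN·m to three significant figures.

M_n ≈ 254 kN·m

Tension: T = A_s f_y = 1110 × 415 = 460650 N.
Try a within the flange: a = T/(0.85 f'_c b_f) = 460650/(0.85 × 36.8 × 1650) = 8.93 mm.
Since a = 8.93 ≤ h_f = 155 mm, the stress block lies entirely in the flange; analyse as a rectangular beam of width b_f.
M_n = T(d − a/2) = 460650 × (555 − 4.465) = 253.60 × 10⁶ N·mm.
M_n = 253.60 kN·m.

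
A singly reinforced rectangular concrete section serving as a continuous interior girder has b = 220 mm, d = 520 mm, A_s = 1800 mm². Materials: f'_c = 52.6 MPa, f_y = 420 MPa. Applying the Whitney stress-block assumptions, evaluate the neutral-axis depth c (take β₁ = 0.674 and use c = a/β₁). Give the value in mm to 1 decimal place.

c ≈ 114.0 mm

T = A_s f_y = 1800 × 420 = 756000 N = 756 kN.
Setting C = 0.85 f'_c a b equal to T: a = 756000/(0.85 × 52.6 × 220) = 76.859 mm.
With β₁ = 0.674, c = a/β₁ = 76.859/0.674 = 114.0 mm.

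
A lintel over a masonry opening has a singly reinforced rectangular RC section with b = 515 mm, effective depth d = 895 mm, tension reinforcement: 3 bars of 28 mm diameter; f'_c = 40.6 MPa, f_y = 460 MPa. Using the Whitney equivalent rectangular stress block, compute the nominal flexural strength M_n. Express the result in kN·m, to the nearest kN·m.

A_s = 3 × 616 = 1848 mm².
T = A_s f_y = 1848 × 460 = 850080 N = 850.08 kN.
From C = T: a = T/(0.85 f'_c b) = 850080/(0.85 × 40.6 × 515) = 47.83 mm.
M_n = T(d − a/2) = 850.08 kN × (895 − 23.915) mm = 740.49 kN·m.

M_n ≈ 740 kN·m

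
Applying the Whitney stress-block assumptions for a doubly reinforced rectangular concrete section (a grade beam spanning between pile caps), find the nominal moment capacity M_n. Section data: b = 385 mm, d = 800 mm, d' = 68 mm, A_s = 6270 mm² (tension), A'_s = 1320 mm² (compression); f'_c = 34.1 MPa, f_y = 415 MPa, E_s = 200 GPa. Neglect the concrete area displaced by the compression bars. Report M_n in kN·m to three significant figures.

Assume both tension and compression steel yield.
Net tension couple steel: A_s − A'_s = 4950 mm².
a = (A_s − A'_s) f_y / (0.85 f'_c b) = 2054250/(0.85 × 34.1 × 385) = 184.09 mm.
c = a/β₁ = 184.09/0.806 = 228.40 mm; ε'_s = 0.003(c − d')/c = 0.0021 ≥ f_y/E_s = 0.0021, so compression steel does yield.
M_n = (A_s − A'_s) f_y (d − a/2) + A'_s f_y (d − d') = [2054250 × (800 − 92.045) + 547800 × (800 − 68)] × 10⁻⁶ = 1454.32 + 400.99 = 1855.31 kN·m.

M_n ≈ 1860 kN·m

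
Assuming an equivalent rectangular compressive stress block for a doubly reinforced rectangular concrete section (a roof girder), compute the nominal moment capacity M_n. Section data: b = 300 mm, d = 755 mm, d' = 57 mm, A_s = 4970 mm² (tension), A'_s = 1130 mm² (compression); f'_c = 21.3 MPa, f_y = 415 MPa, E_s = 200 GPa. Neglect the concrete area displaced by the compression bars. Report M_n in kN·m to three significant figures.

Assume both tension and compression steel yield.
Net tension couple steel: A_s − A'_s = 3840 mm².
a = (A_s − A'_s) f_y / (0.85 f'_c b) = 1593600/(0.85 × 21.3 × 300) = 293.40 mm.
c = a/β₁ = 293.40/0.85 = 345.18 mm; ε'_s = 0.003(c − d')/c = 0.0025 ≥ f_y/E_s = 0.0021, so compression steel does yield.
M_n = (A_s − A'_s) f_y (d − a/2) + A'_s f_y (d − d') = [1593600 × (755 − 146.7) + 468950 × (755 − 57)] × 10⁻⁶ = 969.39 + 327.33 = 1296.72 kN·m.

M_n ≈ 1300 kN·m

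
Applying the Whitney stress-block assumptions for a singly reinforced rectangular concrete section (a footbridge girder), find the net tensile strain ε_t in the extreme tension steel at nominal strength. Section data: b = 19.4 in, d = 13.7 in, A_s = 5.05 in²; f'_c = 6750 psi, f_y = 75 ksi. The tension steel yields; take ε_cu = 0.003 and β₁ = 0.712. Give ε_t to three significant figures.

a = A_s f_y/(0.85 f'_c b) = 3.403 in.
β₁ = 0.712, so c = a/β₁ = 3.403/0.712 = 4.779 in.
From the linear strain diagram with ε_cu = 0.003: ε_t = 0.003 (d − c)/c = 0.003 × (13.7 − 4.779)/4.779 = 0.00560.
Since ε_t ≥ 0.005, the section is tension-controlled.

ε_t ≈ 0.00560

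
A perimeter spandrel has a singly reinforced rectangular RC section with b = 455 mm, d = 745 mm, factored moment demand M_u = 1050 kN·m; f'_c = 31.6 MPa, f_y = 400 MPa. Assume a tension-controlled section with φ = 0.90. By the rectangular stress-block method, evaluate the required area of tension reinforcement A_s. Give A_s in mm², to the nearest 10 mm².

M_n = M_u/φ = 1050/0.90 = 1166.67 kN·m.
With M_n = 0.85 f'_c a b (d − a/2), solve the quadratic for a:
a = d − √(d² − 2M_n/(0.85 f'_c b)) = 745 − √(745² − 2 × 1166.67×10⁶/(0.85 × 31.6 × 455)) = 141.59 mm.
A_s = 0.85 f'_c a b / f_y = 0.85 × 31.6 × 141.59 × 455 / 400 = 4326.0 mm².

A_s ≈ 4330 mm²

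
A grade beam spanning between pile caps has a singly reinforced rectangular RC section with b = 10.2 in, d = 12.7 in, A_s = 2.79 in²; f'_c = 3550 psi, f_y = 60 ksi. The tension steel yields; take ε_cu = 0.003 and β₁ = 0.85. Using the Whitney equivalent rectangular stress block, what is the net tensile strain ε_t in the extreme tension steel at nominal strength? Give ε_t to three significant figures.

ε_t ≈ 0.00295

a = A_s f_y/(0.85 f'_c b) = 5.439 in.
β₁ = 0.85, so c = a/β₁ = 5.439/0.85 = 6.399 in.
From the linear strain diagram with ε_cu = 0.003: ε_t = 0.003 (d − c)/c = 0.003 × (12.7 − 6.399)/6.399 = 0.00295.
ε_t < 0.004 — the section is over-reinforced for flexure under ACI limits.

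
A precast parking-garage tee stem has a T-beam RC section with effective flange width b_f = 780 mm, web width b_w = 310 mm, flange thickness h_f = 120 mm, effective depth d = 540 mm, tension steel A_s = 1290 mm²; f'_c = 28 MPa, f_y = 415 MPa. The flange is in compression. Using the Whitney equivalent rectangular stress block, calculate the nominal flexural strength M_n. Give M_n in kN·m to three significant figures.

Tension: T = A_s f_y = 1290 × 415 = 535350 N.
Try a within the flange: a = T/(0.85 f'_c b_f) = 535350/(0.85 × 28 × 780) = 28.84 mm.
Since a = 28.84 ≤ h_f = 120 mm, the stress block lies entirely in the flange; analyse as a rectangular beam of width b_f.
M_n = T(d − a/2) = 535350 × (540 − 14.42) = 281.37 × 10⁶ N·mm.
M_n = 281.37 kN·m.

M_n ≈ 281 kN·m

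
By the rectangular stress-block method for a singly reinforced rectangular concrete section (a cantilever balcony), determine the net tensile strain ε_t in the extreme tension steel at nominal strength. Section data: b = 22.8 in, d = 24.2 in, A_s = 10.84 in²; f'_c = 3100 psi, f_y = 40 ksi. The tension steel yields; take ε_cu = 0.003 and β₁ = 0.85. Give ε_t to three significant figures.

a = A_s f_y/(0.85 f'_c b) = 7.217 in.
β₁ = 0.85, so c = a/β₁ = 7.217/0.85 = 8.491 in.
From the linear strain diagram with ε_cu = 0.003: ε_t = 0.003 (d − c)/c = 0.003 × (24.2 − 8.491)/8.491 = 0.00555.
Since ε_t ≥ 0.005, the section is tension-controlled.

ε_t ≈ 0.00555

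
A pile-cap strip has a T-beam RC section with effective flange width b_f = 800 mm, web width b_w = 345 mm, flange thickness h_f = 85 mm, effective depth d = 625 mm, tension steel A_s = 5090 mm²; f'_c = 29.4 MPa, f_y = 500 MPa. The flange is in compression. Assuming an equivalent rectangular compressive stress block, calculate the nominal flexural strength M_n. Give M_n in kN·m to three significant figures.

M_n ≈ 1410 kN·m

Tension: T = A_s f_y = 5090 × 500 = 2545000 N.
Try a within the flange: a = T/(0.85 f'_c b_f) = 2545000/(0.85 × 29.4 × 800) = 127.30 mm.
a = 127.30 > h_f = 85 mm: the block extends into the web. Split into flange-overhang and web parts.
C_f = 0.85 f'_c (b_f − b_w) h_f = 0.85 × 29.4 × (800 − 345) × 85 = 966488 N.
Remaining web compression depth: a_w = (T − C_f)/(0.85 f'_c b_w) = (2545000 − 966488)/(0.85 × 29.4 × 345) = 183.09 mm.
M_n = C_f(d − h_f/2) + (T − C_f)(d − a_w/2) = 966488 × (625 − 42.5) + 1578512 × (625 − 91.545) = 562.98 + 842.07 = 1405.05 × 10⁶ N·mm.
M_n = 1405.05 kN·m.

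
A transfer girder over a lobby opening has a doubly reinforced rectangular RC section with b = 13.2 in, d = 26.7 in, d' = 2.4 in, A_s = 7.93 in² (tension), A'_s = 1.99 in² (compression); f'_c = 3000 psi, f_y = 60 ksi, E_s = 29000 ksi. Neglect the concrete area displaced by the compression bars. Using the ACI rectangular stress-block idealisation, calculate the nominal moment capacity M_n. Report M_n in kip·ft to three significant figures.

Assume both steels yield.
a = (A_s − A'_s) f_y/(0.85 f'_c b) = (7.93 − 1.99) × 60/(0.85 × 3 × 13.2) = 10.588 in.
c = a/β₁ = 10.588/0.85 = 12.456 in; ε'_s = 0.003(c − d')/c = 0.0024 ≥ ε_y = 0.0021, so the compression steel yields.
M_n = (A_s − A'_s) f_y (d − a/2) + A'_s f_y (d − d') = 356.4 × (26.7 − 5.294) + 119.4 × (26.7 − 2.4) = 7629.1 + 2901.4 = 10530.5 kip·in = 10530.5/12 = 877.54 kip·ft.

M_n ≈ 878 kip·ft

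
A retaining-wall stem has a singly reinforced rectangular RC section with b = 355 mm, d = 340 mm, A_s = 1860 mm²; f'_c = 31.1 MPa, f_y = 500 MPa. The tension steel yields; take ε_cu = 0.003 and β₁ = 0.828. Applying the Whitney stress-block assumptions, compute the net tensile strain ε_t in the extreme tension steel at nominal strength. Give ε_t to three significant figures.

ε_t ≈ 0.00552

a = A_s f_y/(0.85 f'_c b) = 99.10 mm.
β₁ = 0.828, so c = a/β₁ = 99.10/0.828 = 119.69 mm.
From the linear strain diagram with ε_cu = 0.003: ε_t = 0.003 (d − c)/c = 0.003 × (340 − 119.69)/119.69 = 0.00552.
Since ε_t ≥ 0.005, the section is tension-controlled.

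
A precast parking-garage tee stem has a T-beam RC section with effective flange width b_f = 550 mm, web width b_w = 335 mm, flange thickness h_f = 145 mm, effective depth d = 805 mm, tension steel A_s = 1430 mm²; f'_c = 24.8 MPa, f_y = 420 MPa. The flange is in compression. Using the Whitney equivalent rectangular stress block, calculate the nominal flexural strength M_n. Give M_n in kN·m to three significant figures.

Tension: T = A_s f_y = 1430 × 420 = 600600 N.
Try a within the flange: a = T/(0.85 f'_c b_f) = 600600/(0.85 × 24.8 × 550) = 51.80 mm.
Since a = 51.80 ≤ h_f = 145 mm, the stress block lies entirely in the flange; analyse as a rectangular beam of width b_f.
M_n = T(d − a/2) = 600600 × (805 − 25.9) = 467.93 × 10⁶ N·mm.
M_n = 467.93 kN·m.

M_n ≈ 468 kN·m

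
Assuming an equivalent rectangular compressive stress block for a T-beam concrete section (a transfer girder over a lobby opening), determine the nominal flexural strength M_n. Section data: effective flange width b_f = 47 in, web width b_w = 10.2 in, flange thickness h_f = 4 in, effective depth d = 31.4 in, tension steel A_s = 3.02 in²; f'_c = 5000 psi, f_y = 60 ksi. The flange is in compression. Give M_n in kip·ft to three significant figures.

M_n ≈ 467 kip·ft

Tension: T = A_s f_y = 3.02 × 60 = 181.2 kips.
Try a within the flange: a = T/(0.85 f'_c b_f) = 181.2/(0.85 × 5 × 47) = 0.907 in.
Since a = 0.907 ≤ h_f = 4 in, the stress block lies entirely in the flange; analyse as a rectangular beam of width b_f.
M_n = T(d − a/2) = 181.2 × (31.4 − 0.4535) = 5607.5 kip·in.
M_n = 5607.5/12 = 467.29 kip·ft.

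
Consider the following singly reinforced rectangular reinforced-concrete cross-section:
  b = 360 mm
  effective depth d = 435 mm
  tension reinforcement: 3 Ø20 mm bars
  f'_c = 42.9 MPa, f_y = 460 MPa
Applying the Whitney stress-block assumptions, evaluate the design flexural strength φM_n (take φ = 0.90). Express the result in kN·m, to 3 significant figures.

φM_n ≈ 163 kN·m

A_s = 3 × 314 = 942 mm².
T = A_s f_y = 942 × 460 = 433320 N = 433.32 kN.
From C = T: a = T/(0.85 f'_c b) = 433320/(0.85 × 42.9 × 360) = 33.01 mm.
M_n = T(d − a/2) = 433.32 kN × (435 − 16.505) mm = 181.34 kN·m.
φM_n = 0.90 × 181.34 = 163.21 kN·m.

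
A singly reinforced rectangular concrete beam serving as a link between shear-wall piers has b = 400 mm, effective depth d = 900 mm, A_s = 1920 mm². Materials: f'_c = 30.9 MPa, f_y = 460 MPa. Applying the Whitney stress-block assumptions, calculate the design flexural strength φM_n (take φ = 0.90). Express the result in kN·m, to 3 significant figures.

T = A_s f_y = 1920 × 460 = 883200 N = 883.2 kN.
From C = T: a = T/(0.85 f'_c b) = 883200/(0.85 × 30.9 × 400) = 84.07 mm.
M_n = T(d − a/2) = 883.2 kN × (900 − 42.035) mm = 757.75 kN·m.
φM_n = 0.90 × 757.75 = 681.98 kN·m.

φM_n ≈ 682 kN·m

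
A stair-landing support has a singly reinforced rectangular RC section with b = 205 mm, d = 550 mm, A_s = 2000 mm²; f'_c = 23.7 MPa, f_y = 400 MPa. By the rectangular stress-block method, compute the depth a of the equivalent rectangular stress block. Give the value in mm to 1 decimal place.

a ≈ 193.7 mm

T = A_s f_y = 2000 × 400 = 800000 N = 800 kN.
Setting C = 0.85 f'_c a b equal to T: a = 800000/(0.85 × 23.7 × 205) = 193.7 mm.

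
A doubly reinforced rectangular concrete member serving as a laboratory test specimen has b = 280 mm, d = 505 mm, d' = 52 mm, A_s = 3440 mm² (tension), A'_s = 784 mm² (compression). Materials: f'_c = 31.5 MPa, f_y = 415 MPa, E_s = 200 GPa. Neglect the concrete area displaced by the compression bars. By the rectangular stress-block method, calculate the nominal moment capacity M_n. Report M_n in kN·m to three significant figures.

Assume both tension and compression steel yield.
Net tension couple steel: A_s − A'_s = 2656 mm².
a = (A_s − A'_s) f_y / (0.85 f'_c b) = 1102240/(0.85 × 31.5 × 280) = 147.02 mm.
c = a/β₁ = 147.02/0.825 = 178.21 mm; ε'_s = 0.003(c − d')/c = 0.0021 ≥ f_y/E_s = 0.0021, so compression steel does yield.
M_n = (A_s − A'_s) f_y (d − a/2) + A'_s f_y (d − d') = [1102240 × (505 − 73.51) + 325360 × (505 − 52)] × 10⁻⁶ = 475.61 + 147.39 = 623.00 kN·m.

M_n ≈ 623 kN·m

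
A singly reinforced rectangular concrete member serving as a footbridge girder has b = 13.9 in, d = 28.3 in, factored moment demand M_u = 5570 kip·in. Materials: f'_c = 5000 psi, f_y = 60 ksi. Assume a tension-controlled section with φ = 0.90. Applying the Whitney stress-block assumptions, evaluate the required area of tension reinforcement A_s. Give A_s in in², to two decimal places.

A_s ≈ 3.92 in²

M_n = M_u/φ = 5570/0.90 = 6188.89 kip·in.
From M_n = 0.85 f'_c a b (d − a/2):
a = d − √(d² − 2M_n/(0.85 f'_c b)) = 28.3 − √(28.3² − 2 × 6188.89/(0.85 × 5 × 13.9)) = 3.982 in.
A_s = 0.85 f'_c a b / f_y = 0.85 × 5 × 3.982 × 13.9 / 60 = 3.921 in².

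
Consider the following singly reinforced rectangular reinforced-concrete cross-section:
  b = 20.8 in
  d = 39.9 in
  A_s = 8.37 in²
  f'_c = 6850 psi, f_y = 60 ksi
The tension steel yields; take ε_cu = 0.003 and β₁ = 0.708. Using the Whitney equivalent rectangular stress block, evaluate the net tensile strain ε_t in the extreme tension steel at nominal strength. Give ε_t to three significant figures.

a = A_s f_y/(0.85 f'_c b) = 4.147 in.
β₁ = 0.708, so c = a/β₁ = 4.147/0.708 = 5.857 in.
From the linear strain diagram with ε_cu = 0.003: ε_t = 0.003 (d − c)/c = 0.003 × (39.9 − 5.857)/5.857 = 0.0174.
Since ε_t ≥ 0.005, the section is tension-controlled.

ε_t ≈ 0.0174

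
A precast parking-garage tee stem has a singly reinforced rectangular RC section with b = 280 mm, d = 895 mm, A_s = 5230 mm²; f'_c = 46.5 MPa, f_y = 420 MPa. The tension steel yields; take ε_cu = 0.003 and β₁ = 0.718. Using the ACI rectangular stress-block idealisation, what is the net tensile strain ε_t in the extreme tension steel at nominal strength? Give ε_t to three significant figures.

ε_t ≈ 0.00671

a = A_s f_y/(0.85 f'_c b) = 198.48 mm.
β₁ = 0.718, so c = a/β₁ = 198.48/0.718 = 276.43 mm.
From the linear strain diagram with ε_cu = 0.003: ε_t = 0.003 (d − c)/c = 0.003 × (895 − 276.43)/276.43 = 0.00671.
Since ε_t ≥ 0.005, the section is tension-controlled.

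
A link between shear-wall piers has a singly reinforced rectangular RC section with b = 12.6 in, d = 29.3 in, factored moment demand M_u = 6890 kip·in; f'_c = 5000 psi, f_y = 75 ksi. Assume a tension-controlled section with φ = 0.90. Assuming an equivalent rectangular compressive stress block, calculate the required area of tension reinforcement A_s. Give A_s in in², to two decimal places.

A_s ≈ 3.84 in²

M_n = M_u/φ = 6890/0.90 = 7655.56 kip·in.
From M_n = 0.85 f'_c a b (d − a/2):
a = d − √(d² − 2M_n/(0.85 f'_c b)) = 29.3 − √(29.3² − 2 × 7655.56/(0.85 × 5 × 12.6)) = 5.372 in.
A_s = 0.85 f'_c a b / f_y = 0.85 × 5 × 5.372 × 12.6 / 75 = 3.836 in².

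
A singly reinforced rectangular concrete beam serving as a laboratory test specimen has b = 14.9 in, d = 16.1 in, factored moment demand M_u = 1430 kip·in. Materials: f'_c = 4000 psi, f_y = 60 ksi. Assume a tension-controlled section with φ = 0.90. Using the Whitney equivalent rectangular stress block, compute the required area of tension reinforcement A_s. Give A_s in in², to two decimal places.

M_n = M_u/φ = 1430/0.90 = 1588.89 kip·in.
From M_n = 0.85 f'_c a b (d − a/2):
a = d − √(d² − 2M_n/(0.85 f'_c b)) = 16.1 − √(16.1² − 2 × 1588.89/(0.85 × 4 × 14.9)) = 2.083 in.
A_s = 0.85 f'_c a b / f_y = 0.85 × 4 × 2.083 × 14.9 / 60 = 1.759 in².

A_s ≈ 1.76 in²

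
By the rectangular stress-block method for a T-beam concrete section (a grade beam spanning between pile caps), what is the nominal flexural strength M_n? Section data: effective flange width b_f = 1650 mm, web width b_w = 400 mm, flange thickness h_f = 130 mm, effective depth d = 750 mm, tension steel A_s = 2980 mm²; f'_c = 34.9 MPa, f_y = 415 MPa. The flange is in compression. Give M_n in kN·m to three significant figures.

Tension: T = A_s f_y = 2980 × 415 = 1236700 N.
Try a within the flange: a = T/(0.85 f'_c b_f) = 1236700/(0.85 × 34.9 × 1650) = 25.27 mm.
Since a = 25.27 ≤ h_f = 130 mm, the stress block lies entirely in the flange; analyse as a rectangular beam of width b_f.
M_n = T(d − a/2) = 1236700 × (750 − 12.635) = 911.90 × 10⁶ N·mm.
M_n = 911.90 kN·m.

M_n ≈ 912 kN·m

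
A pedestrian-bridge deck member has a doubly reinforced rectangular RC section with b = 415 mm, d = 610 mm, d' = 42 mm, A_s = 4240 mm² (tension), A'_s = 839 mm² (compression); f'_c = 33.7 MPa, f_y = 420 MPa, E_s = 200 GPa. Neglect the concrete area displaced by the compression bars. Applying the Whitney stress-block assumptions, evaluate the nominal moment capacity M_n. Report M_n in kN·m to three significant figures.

M_n ≈ 986 kN·m

Assume both tension and compression steel yield.
Net tension couple steel: A_s − A'_s = 3401 mm².
a = (A_s − A'_s) f_y / (0.85 f'_c b) = 1428420/(0.85 × 33.7 × 415) = 120.16 mm.
c = a/β₁ = 120.16/0.809 = 148.53 mm; ε'_s = 0.003(c − d')/c = 0.0022 ≥ f_y/E_s = 0.0021, so compression steel does yield.
M_n = (A_s − A'_s) f_y (d − a/2) + A'_s f_y (d − d') = [1428420 × (610 − 60.08) + 352380 × (610 − 42)] × 10⁻⁶ = 785.52 + 200.15 = 985.67 kN·m.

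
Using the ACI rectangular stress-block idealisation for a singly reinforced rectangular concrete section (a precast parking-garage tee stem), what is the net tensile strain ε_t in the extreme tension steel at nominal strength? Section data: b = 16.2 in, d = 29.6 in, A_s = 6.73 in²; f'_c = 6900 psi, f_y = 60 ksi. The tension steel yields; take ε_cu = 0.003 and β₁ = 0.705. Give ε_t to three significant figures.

a = A_s f_y/(0.85 f'_c b) = 4.250 in.
β₁ = 0.705, so c = a/β₁ = 4.250/0.705 = 6.028 in.
From the linear strain diagram with ε_cu = 0.003: ε_t = 0.003 (d − c)/c = 0.003 × (29.6 − 6.028)/6.028 = 0.0117.
Since ε_t ≥ 0.005, the section is tension-controlled.

ε_t ≈ 0.0117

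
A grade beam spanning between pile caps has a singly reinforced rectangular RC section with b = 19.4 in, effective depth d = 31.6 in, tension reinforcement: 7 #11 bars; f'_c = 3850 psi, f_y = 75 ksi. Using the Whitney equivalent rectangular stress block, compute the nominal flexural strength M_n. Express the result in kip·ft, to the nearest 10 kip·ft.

A_s = 7 × 1.56 = 10.92 in².
T = A_s f_y = 10.92 × 75 = 819 kips.
a = T/(0.85 f'_c b) = 819/(0.85 × 3.85 × 19.4) = 12.900 in.
M_n = T(d − a/2) = 819 × (31.6 − 6.45) = 20597.9 kip·in = 20597.9/12 = 1716.49 kip·ft.

M_n ≈ 1720 kip·ft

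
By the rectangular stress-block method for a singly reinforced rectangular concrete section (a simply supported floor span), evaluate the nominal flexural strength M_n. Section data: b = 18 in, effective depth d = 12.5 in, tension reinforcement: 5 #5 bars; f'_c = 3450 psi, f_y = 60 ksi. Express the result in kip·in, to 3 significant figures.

A_s = 5 × 0.31 = 1.55 in².
T = A_s f_y = 1.55 × 60 = 93 kips.
a = T/(0.85 f'_c b) = 93/(0.85 × 3.45 × 18) = 1.762 in.
M_n = T(d − a/2) = 93 × (12.5 − 0.881) = 1080.6 kip·in.

M_n ≈ 1080 kip·in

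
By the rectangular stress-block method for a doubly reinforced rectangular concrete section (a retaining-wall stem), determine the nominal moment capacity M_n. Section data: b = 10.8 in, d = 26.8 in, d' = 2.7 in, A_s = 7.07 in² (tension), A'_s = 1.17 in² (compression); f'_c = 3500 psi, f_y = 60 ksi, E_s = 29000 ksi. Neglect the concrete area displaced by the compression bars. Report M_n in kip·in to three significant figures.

M_n ≈ 9230 kip·in

Assume both steels yield.
a = (A_s − A'_s) f_y/(0.85 f'_c b) = (7.07 − 1.17) × 60/(0.85 × 3.5 × 10.8) = 11.018 in.
c = a/β₁ = 11.018/0.85 = 12.962 in; ε'_s = 0.003(c − d')/c = 0.0024 ≥ ε_y = 0.0021, so the compression steel yields.
M_n = (A_s − A'_s) f_y (d − a/2) + A'_s f_y (d − d') = 354 × (26.8 − 5.509) + 70.2 × (26.8 − 2.7) = 7537.0 + 1691.8 = 9228.8 kip·in.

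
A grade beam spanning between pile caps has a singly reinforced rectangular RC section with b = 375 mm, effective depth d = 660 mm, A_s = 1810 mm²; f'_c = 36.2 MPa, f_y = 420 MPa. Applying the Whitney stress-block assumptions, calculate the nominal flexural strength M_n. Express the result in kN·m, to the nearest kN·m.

M_n ≈ 477 kN·m

T = A_s f_y = 1810 × 420 = 760200 N = 760.2 kN.
From C = T: a = T/(0.85 f'_c b) = 760200/(0.85 × 36.2 × 375) = 65.88 mm.
M_n = T(d − a/2) = 760.2 kN × (660 − 32.94) mm = 476.69 kN·m.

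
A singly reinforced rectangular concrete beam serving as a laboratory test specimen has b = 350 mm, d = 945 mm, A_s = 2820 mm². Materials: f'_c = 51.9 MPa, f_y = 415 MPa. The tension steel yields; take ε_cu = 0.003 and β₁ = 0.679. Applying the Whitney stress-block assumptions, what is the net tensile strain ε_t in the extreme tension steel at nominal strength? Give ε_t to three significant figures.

ε_t ≈ 0.0224

a = A_s f_y/(0.85 f'_c b) = 75.80 mm.
β₁ = 0.679, so c = a/β₁ = 75.80/0.679 = 111.63 mm.
From the linear strain diagram with ε_cu = 0.003: ε_t = 0.003 (d − c)/c = 0.003 × (945 − 111.63)/111.63 = 0.0224.
Since ε_t ≥ 0.005, the section is tension-controlled.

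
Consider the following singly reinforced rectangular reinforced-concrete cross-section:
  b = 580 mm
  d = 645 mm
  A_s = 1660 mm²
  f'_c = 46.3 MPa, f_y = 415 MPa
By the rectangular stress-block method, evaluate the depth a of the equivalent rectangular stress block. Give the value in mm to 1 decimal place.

T = A_s f_y = 1660 × 415 = 688900 N = 688.9 kN.
Setting C = 0.85 f'_c a b equal to T: a = 688900/(0.85 × 46.3 × 580) = 30.2 mm.

a ≈ 30.2 mm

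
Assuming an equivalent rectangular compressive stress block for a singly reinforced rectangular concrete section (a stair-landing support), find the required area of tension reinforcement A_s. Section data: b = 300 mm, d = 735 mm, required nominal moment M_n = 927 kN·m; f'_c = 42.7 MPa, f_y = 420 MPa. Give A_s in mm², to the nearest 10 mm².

With M_n = 0.85 f'_c a b (d − a/2), solve the quadratic for a:
a = d − √(d² − 2M_n/(0.85 f'_c b)) = 735 − √(735² − 2 × 927×10⁶/(0.85 × 42.7 × 300)) = 126.76 mm.
A_s = 0.85 f'_c a b / f_y = 0.85 × 42.7 × 126.76 × 300 / 420 = 3286.3 mm².

A_s ≈ 3290 mm²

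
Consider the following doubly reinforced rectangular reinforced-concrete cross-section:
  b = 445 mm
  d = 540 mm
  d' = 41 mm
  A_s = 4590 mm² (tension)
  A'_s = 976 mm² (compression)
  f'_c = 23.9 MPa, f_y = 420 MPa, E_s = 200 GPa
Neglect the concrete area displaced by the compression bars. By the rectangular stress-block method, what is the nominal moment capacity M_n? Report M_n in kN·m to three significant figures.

M_n ≈ 897 kN·m

Assume both tension and compression steel yield.
Net tension couple steel: A_s − A'_s = 3614 mm².
a = (A_s − A'_s) f_y / (0.85 f'_c b) = 1517880/(0.85 × 23.9 × 445) = 167.90 mm.
c = a/β₁ = 167.90/0.85 = 197.53 mm; ε'_s = 0.003(c − d')/c = 0.0024 ≥ f_y/E_s = 0.0021, so compression steel does yield.
M_n = (A_s − A'_s) f_y (d − a/2) + A'_s f_y (d − d') = [1517880 × (540 − 83.95) + 409920 × (540 − 41)] × 10⁻⁶ = 692.23 + 204.55 = 896.78 kN·m.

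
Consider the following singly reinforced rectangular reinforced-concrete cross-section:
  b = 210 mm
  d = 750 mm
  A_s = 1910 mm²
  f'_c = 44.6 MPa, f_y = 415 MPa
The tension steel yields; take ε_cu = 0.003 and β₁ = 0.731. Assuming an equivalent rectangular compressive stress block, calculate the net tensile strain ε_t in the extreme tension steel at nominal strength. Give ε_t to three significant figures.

a = A_s f_y/(0.85 f'_c b) = 99.57 mm.
β₁ = 0.731, so c = a/β₁ = 99.57/0.731 = 136.21 mm.
From the linear strain diagram with ε_cu = 0.003: ε_t = 0.003 (d − c)/c = 0.003 × (750 − 136.21)/136.21 = 0.0135.
Since ε_t ≥ 0.005, the section is tension-controlled.

ε_t ≈ 0.0135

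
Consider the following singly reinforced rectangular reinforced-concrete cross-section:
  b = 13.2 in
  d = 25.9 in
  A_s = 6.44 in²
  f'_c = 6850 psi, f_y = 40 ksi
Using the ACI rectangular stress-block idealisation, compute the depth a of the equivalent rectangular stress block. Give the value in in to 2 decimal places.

T = A_s f_y = 6.44 × 40 = 257.6 kips.
a = T/(0.85 f'_c b) = 257.6/(0.85 × 6.85 × 13.2) = 3.35 in.

a ≈ 3.35 in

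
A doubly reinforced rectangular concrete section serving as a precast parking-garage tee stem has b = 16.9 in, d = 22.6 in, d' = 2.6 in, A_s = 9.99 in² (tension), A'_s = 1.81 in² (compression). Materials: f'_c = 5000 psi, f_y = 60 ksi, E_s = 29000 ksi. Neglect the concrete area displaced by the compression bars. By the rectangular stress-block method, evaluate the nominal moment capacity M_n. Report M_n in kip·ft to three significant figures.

Assume both steels yield.
a = (A_s − A'_s) f_y/(0.85 f'_c b) = (9.99 − 1.81) × 60/(0.85 × 5 × 16.9) = 6.833 in.
c = a/β₁ = 6.833/0.8 = 8.541 in; ε'_s = 0.003(c − d')/c = 0.0021 ≥ ε_y = 0.0021, so the compression steel yields.
M_n = (A_s − A'_s) f_y (d − a/2) + A'_s f_y (d − d') = 490.8 × (22.6 − 3.4165) + 108.6 × (22.6 − 2.6) = 9415.3 + 2172.0 = 11587.3 kip·in = 11587.3/12 = 965.61 kip·ft.

M_n ≈ 966 kip·ft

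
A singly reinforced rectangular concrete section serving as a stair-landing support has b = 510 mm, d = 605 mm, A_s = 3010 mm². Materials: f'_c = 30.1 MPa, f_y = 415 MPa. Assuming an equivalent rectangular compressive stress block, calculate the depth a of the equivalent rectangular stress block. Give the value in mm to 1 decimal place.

T = A_s f_y = 3010 × 415 = 1249150 N = 1249.15 kN.
Setting C = 0.85 f'_c a b equal to T: a = 1249150/(0.85 × 30.1 × 510) = 95.7 mm.

a ≈ 95.7 mm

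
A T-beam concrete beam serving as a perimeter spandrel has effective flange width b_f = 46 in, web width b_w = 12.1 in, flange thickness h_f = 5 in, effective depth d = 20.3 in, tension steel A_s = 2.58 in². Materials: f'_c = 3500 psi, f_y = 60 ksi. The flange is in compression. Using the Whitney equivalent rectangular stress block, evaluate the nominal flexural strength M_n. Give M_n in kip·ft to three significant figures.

Tension: T = A_s f_y = 2.58 × 60 = 154.8 kips.
Try a within the flange: a = T/(0.85 f'_c b_f) = 154.8/(0.85 × 3.5 × 46) = 1.131 in.
Since a = 1.131 ≤ h_f = 5 in, the stress block lies entirely in the flange; analyse as a rectangular beam of width b_f.
M_n = T(d − a/2) = 154.8 × (20.3 − 0.5655) = 3054.9 kip·in.
M_n = 3054.9/12 = 254.58 kip·ft.

M_n ≈ 255 kip·ft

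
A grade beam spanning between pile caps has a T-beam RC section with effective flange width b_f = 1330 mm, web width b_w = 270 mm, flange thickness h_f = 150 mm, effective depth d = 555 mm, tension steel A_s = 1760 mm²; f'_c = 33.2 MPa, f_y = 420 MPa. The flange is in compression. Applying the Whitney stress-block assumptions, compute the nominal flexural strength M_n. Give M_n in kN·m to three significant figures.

Tension: T = A_s f_y = 1760 × 420 = 739200 N.
Try a within the flange: a = T/(0.85 f'_c b_f) = 739200/(0.85 × 33.2 × 1330) = 19.69 mm.
Since a = 19.69 ≤ h_f = 150 mm, the stress block lies entirely in the flange; analyse as a rectangular beam of width b_f.
M_n = T(d − a/2) = 739200 × (555 − 9.845) = 402.98 × 10⁶ N·mm.
M_n = 402.98 kN·m.

M_n ≈ 403 kN·m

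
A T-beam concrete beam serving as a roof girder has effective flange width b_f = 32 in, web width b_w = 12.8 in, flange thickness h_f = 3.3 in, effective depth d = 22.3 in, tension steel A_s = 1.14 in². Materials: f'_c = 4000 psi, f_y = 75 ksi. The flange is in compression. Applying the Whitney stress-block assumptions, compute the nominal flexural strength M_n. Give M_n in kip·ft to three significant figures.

M_n ≈ 156 kip·ft

Tension: T = A_s f_y = 1.14 × 75 = 85.5 kips.
Try a within the flange: a = T/(0.85 f'_c b_f) = 85.5/(0.85 × 4 × 32) = 0.786 in.
Since a = 0.786 ≤ h_f = 3.3 in, the stress block lies entirely in the flange; analyse as a rectangular beam of width b_f.
M_n = T(d − a/2) = 85.5 × (22.3 − 0.393) = 1873.0 kip·in.
M_n = 1873.0/12 = 156.08 kip·ft.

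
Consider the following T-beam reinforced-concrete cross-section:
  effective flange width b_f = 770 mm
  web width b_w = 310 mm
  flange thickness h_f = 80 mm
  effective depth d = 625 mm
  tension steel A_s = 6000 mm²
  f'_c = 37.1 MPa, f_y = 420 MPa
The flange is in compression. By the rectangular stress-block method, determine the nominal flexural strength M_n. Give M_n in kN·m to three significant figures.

Tension: T = A_s f_y = 6000 × 420 = 2520000 N.
Try a within the flange: a = T/(0.85 f'_c b_f) = 2520000/(0.85 × 37.1 × 770) = 103.78 mm.
a = 103.78 > h_f = 80 mm: the block extends into the web. Split into flange-overhang and web parts.
C_f = 0.85 f'_c (b_f − b_w) h_f = 0.85 × 37.1 × (770 − 310) × 80 = 1160488 N.
Remaining web compression depth: a_w = (T − C_f)/(0.85 f'_c b_w) = (2520000 − 1160488)/(0.85 × 37.1 × 310) = 139.07 mm.
M_n = C_f(d − h_f/2) + (T − C_f)(d − a_w/2) = 1160488 × (625 − 40) + 1359512 × (625 − 69.535) = 678.89 + 755.16 = 1434.05 × 10⁶ N·mm.
M_n = 1434.05 kN·m.

M_n ≈ 1430 kN·m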